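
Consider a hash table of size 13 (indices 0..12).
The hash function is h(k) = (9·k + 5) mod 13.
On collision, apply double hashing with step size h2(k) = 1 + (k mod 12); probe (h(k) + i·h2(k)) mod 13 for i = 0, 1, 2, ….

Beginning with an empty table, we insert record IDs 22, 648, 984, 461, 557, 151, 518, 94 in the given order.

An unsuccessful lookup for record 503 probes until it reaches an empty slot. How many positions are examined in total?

4

22 hashes to 8; slot 8 is free -> place at 8.
648 hashes to 0; slot 0 is free -> place at 0.
984 hashes to 8, h2=1; 8 taken -> place at 9.
461 hashes to 7; slot 7 is free -> place at 7.
557 hashes to 0, h2=6; 0 taken -> place at 6.
151 hashes to 12; slot 12 is free -> place at 12.
518 hashes to 0, h2=3; 0 taken -> place at 3.
94 hashes to 6, h2=11; 6 taken -> place at 4.
Table: [648, -, -, 518, 94, -, 557, 461, 22, 984, -, -, 151]
Lookup 503: h=8, h2=12, probe 8,7,6,5 → slot 5 empty, not found.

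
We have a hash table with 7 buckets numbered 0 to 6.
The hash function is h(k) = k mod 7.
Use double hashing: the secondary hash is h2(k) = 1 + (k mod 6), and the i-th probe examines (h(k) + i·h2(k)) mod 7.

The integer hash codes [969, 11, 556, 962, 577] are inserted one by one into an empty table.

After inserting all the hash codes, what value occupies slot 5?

577

969: h=3 => slot 3
11: h=4 => slot 4
556: h=3, h2=5, probe 3,1 => slot 1
962: h=3, h2=3, probe 3,6 => slot 6
577: h=3, h2=2, probe 3,5 => slot 5
Table: [—, 556, —, 969, 11, 577, 962]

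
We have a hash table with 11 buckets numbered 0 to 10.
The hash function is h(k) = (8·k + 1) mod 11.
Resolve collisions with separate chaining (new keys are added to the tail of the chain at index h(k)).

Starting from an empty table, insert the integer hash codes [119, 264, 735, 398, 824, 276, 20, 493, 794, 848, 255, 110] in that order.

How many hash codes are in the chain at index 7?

4

Insert 119: h=7, bucket 7 empty -> new chain.
Insert 264: h=1, bucket 1 empty -> new chain.
Insert 735: h=7, bucket 7 nonempty -> append to chain.
Insert 398: h=6, bucket 6 empty -> new chain.
Insert 824: h=4, bucket 4 empty -> new chain.
Insert 276: h=9, bucket 9 empty -> new chain.
Insert 20: h=7, bucket 7 nonempty -> append to chain.
Insert 493: h=7, bucket 7 nonempty -> append to chain.
Insert 794: h=6, bucket 6 nonempty -> append to chain.
Insert 848: h=9, bucket 9 nonempty -> append to chain.
Insert 255: h=6, bucket 6 nonempty -> append to chain.
Insert 110: h=1, bucket 1 nonempty -> append to chain.
Final buckets:
0: ∅
1: 264 -> 110
2: ∅
3: ∅
4: 824
5: ∅
6: 398 -> 794 -> 255
7: 119 -> 735 -> 20 -> 493
8: ∅
9: 276 -> 848
10: ∅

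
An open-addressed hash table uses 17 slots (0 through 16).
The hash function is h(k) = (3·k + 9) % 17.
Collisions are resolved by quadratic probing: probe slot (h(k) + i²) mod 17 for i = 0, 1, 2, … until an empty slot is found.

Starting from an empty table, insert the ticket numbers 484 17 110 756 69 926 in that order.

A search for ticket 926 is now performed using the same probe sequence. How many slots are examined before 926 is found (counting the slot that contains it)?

4

Insert 484: h=16, slot 16 empty => index 16.
Insert 17: h=9, slot 9 empty => index 9.
Insert 110: h=16, slot 16 occupied => index 0.
Insert 756: h=16, slots 16,0 occupied => index 3.
Insert 69: h=12, slot 12 empty => index 12.
Insert 926: h=16, slots 16,0,3 occupied => index 8.
Table: [110, -, -, 756, -, -, -, -, 926, 17, -, -, 69, -, -, -, 484]
Lookup 926: h=16, probe 16,0,3,8 → found at 8.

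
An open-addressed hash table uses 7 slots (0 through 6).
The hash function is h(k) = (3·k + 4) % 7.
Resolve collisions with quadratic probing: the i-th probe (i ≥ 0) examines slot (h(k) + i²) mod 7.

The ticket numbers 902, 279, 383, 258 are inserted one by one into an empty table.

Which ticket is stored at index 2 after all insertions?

279

902: h=1 → slot 1
279: h=1, probe 1,2 → slot 2
383: h=5 → slot 5
258: h=1, probe 1,2,5,3 → slot 3
Table: [-, 902, 279, 258, -, 383, -]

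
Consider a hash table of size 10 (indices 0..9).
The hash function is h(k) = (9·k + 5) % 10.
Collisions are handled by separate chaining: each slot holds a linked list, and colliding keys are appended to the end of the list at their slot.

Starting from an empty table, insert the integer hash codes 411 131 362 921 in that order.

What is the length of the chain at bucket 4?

411 -> bucket 4
131 -> bucket 4 (collision)
362 -> bucket 3
921 -> bucket 4 (collision)
Final buckets:
0: _
1: _
2: _
3: 362
4: 411 -> 131 -> 921
5: _
6: _
7: _
8: _
9: _

3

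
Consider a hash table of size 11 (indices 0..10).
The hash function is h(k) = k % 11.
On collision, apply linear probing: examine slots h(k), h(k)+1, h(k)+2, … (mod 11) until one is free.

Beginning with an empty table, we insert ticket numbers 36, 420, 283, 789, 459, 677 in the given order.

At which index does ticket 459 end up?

Insert 36: h=3, slot 3 empty -> index 3.
Insert 420: h=2, slot 2 empty -> index 2.
Insert 283: h=8, slot 8 empty -> index 8.
Insert 789: h=8, slot 8 occupied -> index 9.
Insert 459: h=8, slots 8,9 occupied -> index 10.
Insert 677: h=6, slot 6 empty -> index 6.
Table: [—, —, 420, 36, —, —, 677, —, 283, 789, 459]

10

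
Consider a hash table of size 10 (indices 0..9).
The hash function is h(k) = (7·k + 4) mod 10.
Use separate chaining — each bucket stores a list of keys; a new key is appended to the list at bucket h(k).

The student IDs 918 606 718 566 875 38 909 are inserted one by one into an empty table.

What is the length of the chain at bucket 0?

Insert 918: h=0, bucket 0 empty -> new chain.
Insert 606: h=6, bucket 6 empty -> new chain.
Insert 718: h=0, bucket 0 nonempty -> append to chain.
Insert 566: h=6, bucket 6 nonempty -> append to chain.
Insert 875: h=9, bucket 9 empty -> new chain.
Insert 38: h=0, bucket 0 nonempty -> append to chain.
Insert 909: h=7, bucket 7 empty -> new chain.
Final buckets:
0: 918 -> 718 -> 38
1: ∅
2: ∅
3: ∅
4: ∅
5: ∅
6: 606 -> 566
7: 909
8: ∅
9: 875

3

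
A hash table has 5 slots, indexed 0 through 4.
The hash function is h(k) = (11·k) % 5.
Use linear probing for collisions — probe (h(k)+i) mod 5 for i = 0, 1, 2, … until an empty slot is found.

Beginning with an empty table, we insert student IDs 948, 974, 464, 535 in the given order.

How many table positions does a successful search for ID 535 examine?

Insert 948: h=3, slot 3 empty -> index 3.
Insert 974: h=4, slot 4 empty -> index 4.
Insert 464: h=4, slot 4 occupied -> index 0.
Insert 535: h=0, slot 0 occupied -> index 1.
Table: [464, 535, —, 948, 974]
Lookup 535: h=0, probe 0,1 → found at 1.

2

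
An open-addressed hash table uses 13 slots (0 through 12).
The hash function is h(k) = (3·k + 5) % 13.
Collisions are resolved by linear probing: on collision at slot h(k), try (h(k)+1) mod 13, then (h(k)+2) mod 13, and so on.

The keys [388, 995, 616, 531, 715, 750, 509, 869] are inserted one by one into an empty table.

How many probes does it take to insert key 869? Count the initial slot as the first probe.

4

388 hashes to 12; slot 12 is free => place at 12.
995 hashes to 0; slot 0 is free => place at 0.
616 hashes to 7; slot 7 is free => place at 7.
531 hashes to 12; 12,0 taken => place at 1.
715 hashes to 5; slot 5 is free => place at 5.
750 hashes to 6; slot 6 is free => place at 6.
509 hashes to 11; slot 11 is free => place at 11.
869 hashes to 12; 12,0,1 taken => place at 2.
Table: [995, 531, 869, _, _, 715, 750, 616, _, _, _, 509, 388]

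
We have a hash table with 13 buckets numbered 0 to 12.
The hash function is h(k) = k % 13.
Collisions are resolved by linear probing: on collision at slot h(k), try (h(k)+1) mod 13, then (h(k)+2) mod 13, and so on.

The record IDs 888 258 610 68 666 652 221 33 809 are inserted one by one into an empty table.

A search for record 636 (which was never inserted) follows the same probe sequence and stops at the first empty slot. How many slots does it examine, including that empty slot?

3

888: h=4 => slot 4
258: h=11 => slot 11
610: h=12 => slot 12
68: h=3 => slot 3
666: h=3, probe 3,4,5 => slot 5
652: h=2 => slot 2
221: h=0 => slot 0
33: h=7 => slot 7
809: h=3, probe 3,4,5,6 => slot 6
Table: [221, ∅, 652, 68, 888, 666, 809, 33, ∅, ∅, ∅, 258, 610]
Lookup 636: h=12, probe 12,0,1 → slot 1 empty, not found.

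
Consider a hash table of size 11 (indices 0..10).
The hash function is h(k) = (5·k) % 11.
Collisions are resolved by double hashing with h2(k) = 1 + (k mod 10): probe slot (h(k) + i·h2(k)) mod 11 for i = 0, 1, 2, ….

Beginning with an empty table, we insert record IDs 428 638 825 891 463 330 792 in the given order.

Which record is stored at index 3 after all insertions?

330

428: h=6 → slot 6
638: h=0 → slot 0
825: h=0, h2=6, probe 0,6,1 → slot 1
891: h=0, h2=2, probe 0,2 → slot 2
463: h=5 → slot 5
330: h=0, h2=1, probe 0,1,2,3 → slot 3
792: h=0, h2=3, probe 0,3,6,9 → slot 9
Table: [638, 825, 891, 330, ∅, 463, 428, ∅, ∅, 792, ∅]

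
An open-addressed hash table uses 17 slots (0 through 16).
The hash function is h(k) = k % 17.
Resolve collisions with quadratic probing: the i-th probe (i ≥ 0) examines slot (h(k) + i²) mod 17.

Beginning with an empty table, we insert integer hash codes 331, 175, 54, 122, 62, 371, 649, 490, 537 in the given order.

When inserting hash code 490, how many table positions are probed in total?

331 hashes to 8; slot 8 is free => place at 8.
175 hashes to 5; slot 5 is free => place at 5.
54 hashes to 3; slot 3 is free => place at 3.
122 hashes to 3; 3 taken => place at 4.
62 hashes to 11; slot 11 is free => place at 11.
371 hashes to 14; slot 14 is free => place at 14.
649 hashes to 3; 3,4 taken => place at 7.
490 hashes to 14; 14 taken => place at 15.
537 hashes to 10; slot 10 is free => place at 10.
Table: [_, _, _, 54, 122, 175, _, 649, 331, _, 537, 62, _, _, 371, 490, _]

2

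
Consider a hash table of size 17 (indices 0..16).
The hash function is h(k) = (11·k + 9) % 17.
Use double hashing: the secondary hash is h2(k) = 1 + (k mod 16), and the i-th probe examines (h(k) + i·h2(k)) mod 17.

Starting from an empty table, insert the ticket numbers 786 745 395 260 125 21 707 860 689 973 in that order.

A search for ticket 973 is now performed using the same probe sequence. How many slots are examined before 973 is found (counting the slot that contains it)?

2

Insert 786: h=2, slot 2 empty => index 2.
Insert 745: h=10, slot 10 empty => index 10.
Insert 395: h=2, h2=12, slot 2 occupied => index 14.
Insert 260: h=13, slot 13 empty => index 13.
Insert 125: h=7, slot 7 empty => index 7.
Insert 21: h=2, h2=6, slot 2 occupied => index 8.
Insert 707: h=0, slot 0 empty => index 0.
Insert 860: h=0, h2=13, slots 0,13 occupied => index 9.
Insert 689: h=6, slot 6 empty => index 6.
Insert 973: h=2, h2=14, slot 2 occupied => index 16.
Table: [707, ∅, 786, ∅, ∅, ∅, 689, 125, 21, 860, 745, ∅, ∅, 260, 395, ∅, 973]
Lookup 973: h=2, h2=14, probe 2,16 → found at 16.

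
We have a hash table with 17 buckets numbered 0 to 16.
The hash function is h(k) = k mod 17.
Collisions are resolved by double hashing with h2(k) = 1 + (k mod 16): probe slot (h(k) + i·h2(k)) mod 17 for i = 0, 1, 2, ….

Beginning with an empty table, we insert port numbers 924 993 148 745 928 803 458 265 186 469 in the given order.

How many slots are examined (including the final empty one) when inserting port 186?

4

924 hashes to 6; slot 6 is free -> place at 6.
993 hashes to 7; slot 7 is free -> place at 7.
148 hashes to 12; slot 12 is free -> place at 12.
745 hashes to 14; slot 14 is free -> place at 14.
928 hashes to 10; slot 10 is free -> place at 10.
803 hashes to 4; slot 4 is free -> place at 4.
458 hashes to 16; slot 16 is free -> place at 16.
265 hashes to 10, h2=10; 10 taken -> place at 3.
186 hashes to 16, h2=11; 16,10,4 taken -> place at 15.
469 hashes to 10, h2=6; 10,16 taken -> place at 5.
Table: [—, —, —, 265, 803, 469, 924, 993, —, —, 928, —, 148, —, 745, 186, 458]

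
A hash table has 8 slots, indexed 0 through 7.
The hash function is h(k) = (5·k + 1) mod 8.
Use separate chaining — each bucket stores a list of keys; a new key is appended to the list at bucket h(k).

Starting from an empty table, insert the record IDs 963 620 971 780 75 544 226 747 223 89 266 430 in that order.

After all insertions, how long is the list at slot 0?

4

Insert 963: h=0, bucket 0 empty -> new chain.
Insert 620: h=5, bucket 5 empty -> new chain.
Insert 971: h=0, bucket 0 nonempty -> append to chain.
Insert 780: h=5, bucket 5 nonempty -> append to chain.
Insert 75: h=0, bucket 0 nonempty -> append to chain.
Insert 544: h=1, bucket 1 empty -> new chain.
Insert 226: h=3, bucket 3 empty -> new chain.
Insert 747: h=0, bucket 0 nonempty -> append to chain.
Insert 223: h=4, bucket 4 empty -> new chain.
Insert 89: h=6, bucket 6 empty -> new chain.
Insert 266: h=3, bucket 3 nonempty -> append to chain.
Insert 430: h=7, bucket 7 empty -> new chain.
Final buckets:
0: 963 -> 971 -> 75 -> 747
1: 544
2: -
3: 226 -> 266
4: 223
5: 620 -> 780
6: 89
7: 430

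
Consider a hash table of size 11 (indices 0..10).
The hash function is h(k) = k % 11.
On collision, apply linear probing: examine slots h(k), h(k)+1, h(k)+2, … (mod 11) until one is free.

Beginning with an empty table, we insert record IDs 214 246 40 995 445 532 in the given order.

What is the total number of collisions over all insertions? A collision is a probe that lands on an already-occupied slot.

9

Insert 214: h=5, slot 5 empty -> index 5.
Insert 246: h=4, slot 4 empty -> index 4.
Insert 40: h=7, slot 7 empty -> index 7.
Insert 995: h=5, slot 5 occupied -> index 6.
Insert 445: h=5, slots 5,6,7 occupied -> index 8.
Insert 532: h=4, slots 4,5,6,7,8 occupied -> index 9.
Table: [—, —, —, —, 246, 214, 995, 40, 445, 532, —]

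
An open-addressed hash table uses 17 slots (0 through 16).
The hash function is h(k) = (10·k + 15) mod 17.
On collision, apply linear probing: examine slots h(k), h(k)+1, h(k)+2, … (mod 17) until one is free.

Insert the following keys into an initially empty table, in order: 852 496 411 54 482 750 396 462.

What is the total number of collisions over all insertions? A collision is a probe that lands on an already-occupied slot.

852 hashes to 1; slot 1 is free → place at 1.
496 hashes to 11; slot 11 is free → place at 11.
411 hashes to 11; 11 taken → place at 12.
54 hashes to 11; 11,12 taken → place at 13.
482 hashes to 7; slot 7 is free → place at 7.
750 hashes to 1; 1 taken → place at 2.
396 hashes to 14; slot 14 is free → place at 14.
462 hashes to 11; 11,12,13,14 taken → place at 15.
Table: [∅, 852, 750, ∅, ∅, ∅, ∅, 482, ∅, ∅, ∅, 496, 411, 54, 396, 462, ∅]

8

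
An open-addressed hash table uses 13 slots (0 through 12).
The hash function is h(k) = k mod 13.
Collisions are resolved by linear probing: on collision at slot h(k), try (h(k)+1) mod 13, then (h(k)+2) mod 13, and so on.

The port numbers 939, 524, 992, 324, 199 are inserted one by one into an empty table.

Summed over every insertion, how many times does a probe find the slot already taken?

3

939: h=3 => slot 3
524: h=4 => slot 4
992: h=4, probe 4,5 => slot 5
324: h=12 => slot 12
199: h=4, probe 4,5,6 => slot 6
Table: [., ., ., 939, 524, 992, 199, ., ., ., ., ., 324]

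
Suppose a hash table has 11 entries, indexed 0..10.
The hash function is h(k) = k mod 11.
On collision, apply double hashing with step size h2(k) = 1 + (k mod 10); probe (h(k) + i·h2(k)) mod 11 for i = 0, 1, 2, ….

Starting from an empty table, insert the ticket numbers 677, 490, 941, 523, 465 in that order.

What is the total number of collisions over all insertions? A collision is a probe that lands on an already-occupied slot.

3

677: h=6 => slot 6
490: h=6, h2=1, probe 6,7 => slot 7
941: h=6, h2=2, probe 6,8 => slot 8
523: h=6, h2=4, probe 6,10 => slot 10
465: h=3 => slot 3
Table: [—, —, —, 465, —, —, 677, 490, 941, —, 523]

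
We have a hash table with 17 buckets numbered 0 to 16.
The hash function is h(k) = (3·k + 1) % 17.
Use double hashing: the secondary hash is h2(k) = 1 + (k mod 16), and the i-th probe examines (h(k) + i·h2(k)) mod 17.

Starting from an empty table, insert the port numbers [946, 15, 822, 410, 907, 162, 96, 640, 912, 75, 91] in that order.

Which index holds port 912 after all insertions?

946: h=0 -> slot 0
15: h=12 -> slot 12
822: h=2 -> slot 2
410: h=7 -> slot 7
907: h=2, h2=12, probe 2,14 -> slot 14
162: h=11 -> slot 11
96: h=0, h2=1, probe 0,1 -> slot 1
640: h=0, h2=1, probe 0,1,2,3 -> slot 3
912: h=0, h2=1, probe 0,1,2,3,4 -> slot 4
75: h=5 -> slot 5
91: h=2, h2=12, probe 2,14,9 -> slot 9
Table: [946, 96, 822, 640, 912, 75, ∅, 410, ∅, 91, ∅, 162, 15, ∅, 907, ∅, ∅]

4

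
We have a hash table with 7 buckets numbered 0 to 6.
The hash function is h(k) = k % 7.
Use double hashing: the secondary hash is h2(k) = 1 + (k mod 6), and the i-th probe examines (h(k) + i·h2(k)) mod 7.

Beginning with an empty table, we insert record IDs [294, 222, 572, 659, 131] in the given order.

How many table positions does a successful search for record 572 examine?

2

294: h=0 => slot 0
222: h=5 => slot 5
572: h=5, h2=3, probe 5,1 => slot 1
659: h=1, h2=6, probe 1,0,6 => slot 6
131: h=5, h2=6, probe 5,4 => slot 4
Table: [294, 572, -, -, 131, 222, 659]
Lookup 572: h=5, h2=3, probe 5,1 → found at 1.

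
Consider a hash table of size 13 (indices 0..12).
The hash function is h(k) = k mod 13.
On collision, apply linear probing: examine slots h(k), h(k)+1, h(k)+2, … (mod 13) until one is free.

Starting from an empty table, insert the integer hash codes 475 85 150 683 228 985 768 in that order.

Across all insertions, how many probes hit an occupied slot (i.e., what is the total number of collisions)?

12

Insert 475: h=7, slot 7 empty => index 7.
Insert 85: h=7, slot 7 occupied => index 8.
Insert 150: h=7, slots 7,8 occupied => index 9.
Insert 683: h=7, slots 7,8,9 occupied => index 10.
Insert 228: h=7, slots 7,8,9,10 occupied => index 11.
Insert 985: h=10, slots 10,11 occupied => index 12.
Insert 768: h=1, slot 1 empty => index 1.
Table: [—, 768, —, —, —, —, —, 475, 85, 150, 683, 228, 985]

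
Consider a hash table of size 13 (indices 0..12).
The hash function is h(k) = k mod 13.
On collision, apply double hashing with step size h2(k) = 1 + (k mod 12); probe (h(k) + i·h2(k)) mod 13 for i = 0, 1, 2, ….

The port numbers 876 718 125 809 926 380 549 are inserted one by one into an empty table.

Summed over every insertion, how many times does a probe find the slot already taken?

4

Insert 876: h=5, slot 5 empty => index 5.
Insert 718: h=3, slot 3 empty => index 3.
Insert 125: h=8, slot 8 empty => index 8.
Insert 809: h=3, h2=6, slot 3 occupied => index 9.
Insert 926: h=3, h2=3, slot 3 occupied => index 6.
Insert 380: h=3, h2=9, slot 3 occupied => index 12.
Insert 549: h=3, h2=10, slot 3 occupied => index 0.
Table: [549, ., ., 718, ., 876, 926, ., 125, 809, ., ., 380]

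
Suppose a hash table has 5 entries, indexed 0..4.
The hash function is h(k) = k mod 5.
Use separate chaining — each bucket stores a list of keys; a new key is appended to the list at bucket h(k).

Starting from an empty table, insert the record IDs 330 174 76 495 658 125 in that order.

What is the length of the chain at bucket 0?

Insert 330: h=0, bucket 0 empty -> new chain.
Insert 174: h=4, bucket 4 empty -> new chain.
Insert 76: h=1, bucket 1 empty -> new chain.
Insert 495: h=0, bucket 0 nonempty -> append to chain.
Insert 658: h=3, bucket 3 empty -> new chain.
Insert 125: h=0, bucket 0 nonempty -> append to chain.
Final buckets:
0: 330 -> 495 -> 125
1: 76
2: -
3: 658
4: 174

3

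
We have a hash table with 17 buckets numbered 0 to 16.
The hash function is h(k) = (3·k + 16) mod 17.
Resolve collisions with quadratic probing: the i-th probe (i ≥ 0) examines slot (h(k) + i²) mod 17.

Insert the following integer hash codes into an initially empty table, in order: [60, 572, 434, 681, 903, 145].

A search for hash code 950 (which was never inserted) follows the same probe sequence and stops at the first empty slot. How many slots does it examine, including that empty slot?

Insert 60: h=9, slot 9 empty => index 9.
Insert 572: h=15, slot 15 empty => index 15.
Insert 434: h=9, slot 9 occupied => index 10.
Insert 681: h=2, slot 2 empty => index 2.
Insert 903: h=5, slot 5 empty => index 5.
Insert 145: h=9, slots 9,10 occupied => index 13.
Table: [—, —, 681, —, —, 903, —, —, —, 60, 434, —, —, 145, —, 572, —]
Lookup 950: h=10, probe 10,11 → slot 11 empty, not found.

2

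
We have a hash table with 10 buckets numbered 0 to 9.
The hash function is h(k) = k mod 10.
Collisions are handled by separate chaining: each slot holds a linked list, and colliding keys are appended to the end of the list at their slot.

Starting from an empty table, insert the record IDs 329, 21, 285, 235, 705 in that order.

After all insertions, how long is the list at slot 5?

329 -> bucket 9
21 -> bucket 1
285 -> bucket 5
235 -> bucket 5 (collision)
705 -> bucket 5 (collision)
Final buckets:
0: —
1: 21
2: —
3: —
4: —
5: 285 -> 235 -> 705
6: —
7: —
8: —
9: 329

3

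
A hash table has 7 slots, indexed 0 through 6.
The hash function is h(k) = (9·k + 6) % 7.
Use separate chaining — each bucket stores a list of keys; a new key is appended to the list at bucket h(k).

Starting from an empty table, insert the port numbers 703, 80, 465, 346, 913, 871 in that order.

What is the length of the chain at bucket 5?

Insert 703: h=5, bucket 5 empty → new chain.
Insert 80: h=5, bucket 5 nonempty → append to chain.
Insert 465: h=5, bucket 5 nonempty → append to chain.
Insert 346: h=5, bucket 5 nonempty → append to chain.
Insert 913: h=5, bucket 5 nonempty → append to chain.
Insert 871: h=5, bucket 5 nonempty → append to chain.
Final buckets:
0: _
1: _
2: _
3: _
4: _
5: 703 -> 80 -> 465 -> 346 -> 913 -> 871
6: _

6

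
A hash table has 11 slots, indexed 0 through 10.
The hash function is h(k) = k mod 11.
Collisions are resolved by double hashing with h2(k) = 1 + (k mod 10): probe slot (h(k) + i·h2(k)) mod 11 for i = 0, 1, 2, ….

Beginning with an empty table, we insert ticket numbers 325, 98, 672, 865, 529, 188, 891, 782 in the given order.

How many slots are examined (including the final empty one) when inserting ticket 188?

325: h=6 -> slot 6
98: h=10 -> slot 10
672: h=1 -> slot 1
865: h=7 -> slot 7
529: h=1, h2=10, probe 1,0 -> slot 0
188: h=1, h2=9, probe 1,10,8 -> slot 8
891: h=0, h2=2, probe 0,2 -> slot 2
782: h=1, h2=3, probe 1,4 -> slot 4
Table: [529, 672, 891, -, 782, -, 325, 865, 188, -, 98]

3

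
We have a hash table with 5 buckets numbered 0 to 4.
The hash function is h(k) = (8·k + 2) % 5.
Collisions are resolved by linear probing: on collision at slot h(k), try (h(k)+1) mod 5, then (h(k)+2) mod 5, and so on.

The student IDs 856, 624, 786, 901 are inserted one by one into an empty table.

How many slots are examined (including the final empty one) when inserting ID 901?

3

856 hashes to 0; slot 0 is free → place at 0.
624 hashes to 4; slot 4 is free → place at 4.
786 hashes to 0; 0 taken → place at 1.
901 hashes to 0; 0,1 taken → place at 2.
Table: [856, 786, 901, ∅, 624]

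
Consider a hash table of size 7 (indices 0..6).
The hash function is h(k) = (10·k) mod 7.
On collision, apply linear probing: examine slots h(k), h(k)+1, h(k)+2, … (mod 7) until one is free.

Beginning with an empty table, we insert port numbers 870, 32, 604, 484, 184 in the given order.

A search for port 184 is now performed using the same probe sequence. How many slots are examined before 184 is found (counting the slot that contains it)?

3

870 hashes to 6; slot 6 is free => place at 6.
32 hashes to 5; slot 5 is free => place at 5.
604 hashes to 6; 6 taken => place at 0.
484 hashes to 3; slot 3 is free => place at 3.
184 hashes to 6; 6,0 taken => place at 1.
Table: [604, 184, —, 484, —, 32, 870]
Lookup 184: h=6, probe 6,0,1 → found at 1.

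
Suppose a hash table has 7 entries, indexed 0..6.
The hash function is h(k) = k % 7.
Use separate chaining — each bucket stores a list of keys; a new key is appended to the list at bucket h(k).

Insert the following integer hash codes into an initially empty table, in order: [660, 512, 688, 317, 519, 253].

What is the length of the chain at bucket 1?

3

660 → bucket 2
512 → bucket 1
688 → bucket 2 (collision)
317 → bucket 2 (collision)
519 → bucket 1 (collision)
253 → bucket 1 (collision)
Final buckets:
0: .
1: 512 -> 519 -> 253
2: 660 -> 688 -> 317
3: .
4: .
5: .
6: .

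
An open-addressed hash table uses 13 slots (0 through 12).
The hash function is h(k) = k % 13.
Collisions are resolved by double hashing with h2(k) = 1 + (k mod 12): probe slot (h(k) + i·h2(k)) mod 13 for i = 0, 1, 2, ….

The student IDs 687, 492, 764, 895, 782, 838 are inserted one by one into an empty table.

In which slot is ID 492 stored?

687 hashes to 11; slot 11 is free => place at 11.
492 hashes to 11, h2=1; 11 taken => place at 12.
764 hashes to 10; slot 10 is free => place at 10.
895 hashes to 11, h2=8; 11 taken => place at 6.
782 hashes to 2; slot 2 is free => place at 2.
838 hashes to 6, h2=11; 6 taken => place at 4.
Table: [., ., 782, ., 838, ., 895, ., ., ., 764, 687, 492]

12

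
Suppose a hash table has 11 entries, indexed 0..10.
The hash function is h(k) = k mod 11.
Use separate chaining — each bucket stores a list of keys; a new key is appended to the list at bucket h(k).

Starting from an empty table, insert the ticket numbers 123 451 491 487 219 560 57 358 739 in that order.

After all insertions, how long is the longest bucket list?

3

Insert 123: h=2, bucket 2 empty → new chain.
Insert 451: h=0, bucket 0 empty → new chain.
Insert 491: h=7, bucket 7 empty → new chain.
Insert 487: h=3, bucket 3 empty → new chain.
Insert 219: h=10, bucket 10 empty → new chain.
Insert 560: h=10, bucket 10 nonempty → append to chain.
Insert 57: h=2, bucket 2 nonempty → append to chain.
Insert 358: h=6, bucket 6 empty → new chain.
Insert 739: h=2, bucket 2 nonempty → append to chain.
Final buckets:
0: 451
1: _
2: 123 -> 57 -> 739
3: 487
4: _
5: _
6: 358
7: 491
8: _
9: _
10: 219 -> 560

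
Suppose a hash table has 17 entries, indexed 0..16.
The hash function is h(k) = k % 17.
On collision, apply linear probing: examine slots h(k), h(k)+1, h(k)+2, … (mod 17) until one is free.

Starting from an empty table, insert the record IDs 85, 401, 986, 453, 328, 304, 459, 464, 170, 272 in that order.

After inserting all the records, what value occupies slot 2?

459

Insert 85: h=0, slot 0 empty -> index 0.
Insert 401: h=10, slot 10 empty -> index 10.
Insert 986: h=0, slot 0 occupied -> index 1.
Insert 453: h=11, slot 11 empty -> index 11.
Insert 328: h=5, slot 5 empty -> index 5.
Insert 304: h=15, slot 15 empty -> index 15.
Insert 459: h=0, slots 0,1 occupied -> index 2.
Insert 464: h=5, slot 5 occupied -> index 6.
Insert 170: h=0, slots 0,1,2 occupied -> index 3.
Insert 272: h=0, slots 0,1,2,3 occupied -> index 4.
Table: [85, 986, 459, 170, 272, 328, 464, -, -, -, 401, 453, -, -, -, 304, -]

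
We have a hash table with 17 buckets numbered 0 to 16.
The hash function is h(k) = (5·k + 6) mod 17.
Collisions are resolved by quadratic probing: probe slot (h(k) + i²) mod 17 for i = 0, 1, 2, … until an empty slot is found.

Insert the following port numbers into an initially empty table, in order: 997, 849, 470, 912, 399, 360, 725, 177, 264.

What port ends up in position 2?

725

Insert 997: h=10, slot 10 empty → index 10.
Insert 849: h=1, slot 1 empty → index 1.
Insert 470: h=10, slot 10 occupied → index 11.
Insert 912: h=10, slots 10,11 occupied → index 14.
Insert 399: h=12, slot 12 empty → index 12.
Insert 360: h=4, slot 4 empty → index 4.
Insert 725: h=10, slots 10,11,14 occupied → index 2.
Insert 177: h=7, slot 7 empty → index 7.
Insert 264: h=0, slot 0 empty → index 0.
Table: [264, 849, 725, ., 360, ., ., 177, ., ., 997, 470, 399, ., 912, ., .]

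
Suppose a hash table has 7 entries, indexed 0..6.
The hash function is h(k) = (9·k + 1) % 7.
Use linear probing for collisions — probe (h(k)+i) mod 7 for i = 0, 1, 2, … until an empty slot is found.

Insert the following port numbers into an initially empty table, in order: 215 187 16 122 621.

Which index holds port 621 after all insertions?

Insert 215: h=4, slot 4 empty => index 4.
Insert 187: h=4, slot 4 occupied => index 5.
Insert 16: h=5, slot 5 occupied => index 6.
Insert 122: h=0, slot 0 empty => index 0.
Insert 621: h=4, slots 4,5,6,0 occupied => index 1.
Table: [122, 621, _, _, 215, 187, 16]

1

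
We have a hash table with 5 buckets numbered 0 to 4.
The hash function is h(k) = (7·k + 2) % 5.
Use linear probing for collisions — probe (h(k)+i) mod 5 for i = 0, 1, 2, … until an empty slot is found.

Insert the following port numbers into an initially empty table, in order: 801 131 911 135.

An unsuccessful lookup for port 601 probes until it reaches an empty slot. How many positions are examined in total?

5

801: h=4 -> slot 4
131: h=4, probe 4,0 -> slot 0
911: h=4, probe 4,0,1 -> slot 1
135: h=2 -> slot 2
Table: [131, 911, 135, ., 801]
Lookup 601: h=4, probe 4,0,1,2,3 → slot 3 empty, not found.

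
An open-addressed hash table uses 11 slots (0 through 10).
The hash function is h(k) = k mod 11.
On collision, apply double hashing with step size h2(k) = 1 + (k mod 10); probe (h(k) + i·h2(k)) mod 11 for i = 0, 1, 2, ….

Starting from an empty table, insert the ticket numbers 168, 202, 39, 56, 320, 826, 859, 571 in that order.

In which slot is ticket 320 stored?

2

Insert 168: h=3, slot 3 empty -> index 3.
Insert 202: h=4, slot 4 empty -> index 4.
Insert 39: h=6, slot 6 empty -> index 6.
Insert 56: h=1, slot 1 empty -> index 1.
Insert 320: h=1, h2=1, slot 1 occupied -> index 2.
Insert 826: h=1, h2=7, slot 1 occupied -> index 8.
Insert 859: h=1, h2=10, slot 1 occupied -> index 0.
Insert 571: h=10, slot 10 empty -> index 10.
Table: [859, 56, 320, 168, 202, -, 39, -, 826, -, 571]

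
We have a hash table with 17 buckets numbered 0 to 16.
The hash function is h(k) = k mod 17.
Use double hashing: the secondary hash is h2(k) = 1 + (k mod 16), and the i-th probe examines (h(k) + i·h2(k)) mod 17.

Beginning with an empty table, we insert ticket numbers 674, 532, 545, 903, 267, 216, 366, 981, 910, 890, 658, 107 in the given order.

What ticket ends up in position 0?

107

674 hashes to 11; slot 11 is free → place at 11.
532 hashes to 5; slot 5 is free → place at 5.
545 hashes to 1; slot 1 is free → place at 1.
903 hashes to 2; slot 2 is free → place at 2.
267 hashes to 12; slot 12 is free → place at 12.
216 hashes to 12, h2=9; 12 taken → place at 4.
366 hashes to 9; slot 9 is free → place at 9.
981 hashes to 12, h2=6; 12,1 taken → place at 7.
910 hashes to 9, h2=15; 9,7,5 taken → place at 3.
890 hashes to 6; slot 6 is free → place at 6.
658 hashes to 12, h2=3; 12 taken → place at 15.
107 hashes to 5, h2=12; 5 taken → place at 0.
Table: [107, 545, 903, 910, 216, 532, 890, 981, _, 366, _, 674, 267, _, _, 658, _]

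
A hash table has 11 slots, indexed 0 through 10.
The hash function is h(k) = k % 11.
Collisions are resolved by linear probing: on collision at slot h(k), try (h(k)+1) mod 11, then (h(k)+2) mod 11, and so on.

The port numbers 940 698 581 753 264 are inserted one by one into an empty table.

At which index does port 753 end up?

7

Insert 940: h=5, slot 5 empty -> index 5.
Insert 698: h=5, slot 5 occupied -> index 6.
Insert 581: h=9, slot 9 empty -> index 9.
Insert 753: h=5, slots 5,6 occupied -> index 7.
Insert 264: h=0, slot 0 empty -> index 0.
Table: [264, -, -, -, -, 940, 698, 753, -, 581, -]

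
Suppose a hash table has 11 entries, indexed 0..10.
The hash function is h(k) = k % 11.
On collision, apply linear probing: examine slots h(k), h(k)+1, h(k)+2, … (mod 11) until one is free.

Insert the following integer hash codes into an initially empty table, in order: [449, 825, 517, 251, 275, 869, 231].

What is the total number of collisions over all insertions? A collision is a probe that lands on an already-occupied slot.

11

449: h=9 → slot 9
825: h=0 → slot 0
517: h=0, probe 0,1 → slot 1
251: h=9, probe 9,10 → slot 10
275: h=0, probe 0,1,2 → slot 2
869: h=0, probe 0,1,2,3 → slot 3
231: h=0, probe 0,1,2,3,4 → slot 4
Table: [825, 517, 275, 869, 231, _, _, _, _, 449, 251]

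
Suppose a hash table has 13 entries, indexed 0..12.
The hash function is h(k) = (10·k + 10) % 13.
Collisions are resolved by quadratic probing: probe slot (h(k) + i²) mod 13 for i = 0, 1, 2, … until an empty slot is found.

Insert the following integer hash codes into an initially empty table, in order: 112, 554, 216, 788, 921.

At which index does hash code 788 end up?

8

112: h=12 => slot 12
554: h=12, probe 12,0 => slot 0
216: h=12, probe 12,0,3 => slot 3
788: h=12, probe 12,0,3,8 => slot 8
921: h=3, probe 3,4 => slot 4
Table: [554, —, —, 216, 921, —, —, —, 788, —, —, —, 112]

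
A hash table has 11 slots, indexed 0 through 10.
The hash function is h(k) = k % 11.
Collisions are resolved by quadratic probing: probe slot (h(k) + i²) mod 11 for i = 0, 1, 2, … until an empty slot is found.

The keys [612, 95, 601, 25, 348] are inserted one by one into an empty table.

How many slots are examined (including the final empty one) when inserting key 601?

3

612 hashes to 7; slot 7 is free -> place at 7.
95 hashes to 7; 7 taken -> place at 8.
601 hashes to 7; 7,8 taken -> place at 0.
25 hashes to 3; slot 3 is free -> place at 3.
348 hashes to 7; 7,8,0 taken -> place at 5.
Table: [601, _, _, 25, _, 348, _, 612, 95, _, _]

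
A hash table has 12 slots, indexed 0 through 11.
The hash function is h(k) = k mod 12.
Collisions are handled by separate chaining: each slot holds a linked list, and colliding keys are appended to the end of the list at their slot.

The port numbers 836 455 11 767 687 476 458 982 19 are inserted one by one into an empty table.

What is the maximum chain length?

3

Insert 836: h=8, bucket 8 empty → new chain.
Insert 455: h=11, bucket 11 empty → new chain.
Insert 11: h=11, bucket 11 nonempty → append to chain.
Insert 767: h=11, bucket 11 nonempty → append to chain.
Insert 687: h=3, bucket 3 empty → new chain.
Insert 476: h=8, bucket 8 nonempty → append to chain.
Insert 458: h=2, bucket 2 empty → new chain.
Insert 982: h=10, bucket 10 empty → new chain.
Insert 19: h=7, bucket 7 empty → new chain.
Final buckets:
0: -
1: -
2: 458
3: 687
4: -
5: -
6: -
7: 19
8: 836 -> 476
9: -
10: 982
11: 455 -> 11 -> 767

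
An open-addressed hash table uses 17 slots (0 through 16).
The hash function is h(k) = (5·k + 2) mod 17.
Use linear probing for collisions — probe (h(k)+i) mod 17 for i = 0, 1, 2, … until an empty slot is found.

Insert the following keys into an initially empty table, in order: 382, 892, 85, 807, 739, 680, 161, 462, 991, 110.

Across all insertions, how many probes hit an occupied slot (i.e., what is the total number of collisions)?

Insert 382: h=8, slot 8 empty => index 8.
Insert 892: h=8, slot 8 occupied => index 9.
Insert 85: h=2, slot 2 empty => index 2.
Insert 807: h=8, slots 8,9 occupied => index 10.
Insert 739: h=8, slots 8,9,10 occupied => index 11.
Insert 680: h=2, slot 2 occupied => index 3.
Insert 161: h=8, slots 8,9,10,11 occupied => index 12.
Insert 462: h=0, slot 0 empty => index 0.
Insert 991: h=10, slots 10,11,12 occupied => index 13.
Insert 110: h=8, slots 8,9,10,11,12,13 occupied => index 14.
Table: [462, ., 85, 680, ., ., ., ., 382, 892, 807, 739, 161, 991, 110, ., .]

20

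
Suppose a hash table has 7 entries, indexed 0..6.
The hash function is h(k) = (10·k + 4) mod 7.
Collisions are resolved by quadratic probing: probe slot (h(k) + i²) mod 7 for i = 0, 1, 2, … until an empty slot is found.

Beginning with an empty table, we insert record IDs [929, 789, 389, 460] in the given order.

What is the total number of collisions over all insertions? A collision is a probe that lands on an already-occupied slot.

929: h=5 => slot 5
789: h=5, probe 5,6 => slot 6
389: h=2 => slot 2
460: h=5, probe 5,6,2,0 => slot 0
Table: [460, ∅, 389, ∅, ∅, 929, 789]

4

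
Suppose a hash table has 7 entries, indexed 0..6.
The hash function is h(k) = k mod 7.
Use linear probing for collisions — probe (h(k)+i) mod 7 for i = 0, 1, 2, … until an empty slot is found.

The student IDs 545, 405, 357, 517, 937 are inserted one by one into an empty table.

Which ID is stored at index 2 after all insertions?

Insert 545: h=6, slot 6 empty → index 6.
Insert 405: h=6, slot 6 occupied → index 0.
Insert 357: h=0, slot 0 occupied → index 1.
Insert 517: h=6, slots 6,0,1 occupied → index 2.
Insert 937: h=6, slots 6,0,1,2 occupied → index 3.
Table: [405, 357, 517, 937, —, —, 545]

517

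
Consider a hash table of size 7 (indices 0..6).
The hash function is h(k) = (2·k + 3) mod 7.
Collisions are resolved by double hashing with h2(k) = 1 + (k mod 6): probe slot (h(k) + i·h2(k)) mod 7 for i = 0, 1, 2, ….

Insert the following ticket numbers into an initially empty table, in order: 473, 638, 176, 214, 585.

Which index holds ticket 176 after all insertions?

Insert 473: h=4, slot 4 empty → index 4.
Insert 638: h=5, slot 5 empty → index 5.
Insert 176: h=5, h2=3, slot 5 occupied → index 1.
Insert 214: h=4, h2=5, slot 4 occupied → index 2.
Insert 585: h=4, h2=4, slots 4,1,5,2 occupied → index 6.
Table: [., 176, 214, ., 473, 638, 585]

1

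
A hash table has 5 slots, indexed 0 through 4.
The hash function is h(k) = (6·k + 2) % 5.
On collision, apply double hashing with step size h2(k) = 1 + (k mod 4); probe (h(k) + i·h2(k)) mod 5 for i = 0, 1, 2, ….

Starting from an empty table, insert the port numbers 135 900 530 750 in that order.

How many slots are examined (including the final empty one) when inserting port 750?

135 hashes to 2; slot 2 is free => place at 2.
900 hashes to 2, h2=1; 2 taken => place at 3.
530 hashes to 2, h2=3; 2 taken => place at 0.
750 hashes to 2, h2=3; 2,0,3 taken => place at 1.
Table: [530, 750, 135, 900, —]

4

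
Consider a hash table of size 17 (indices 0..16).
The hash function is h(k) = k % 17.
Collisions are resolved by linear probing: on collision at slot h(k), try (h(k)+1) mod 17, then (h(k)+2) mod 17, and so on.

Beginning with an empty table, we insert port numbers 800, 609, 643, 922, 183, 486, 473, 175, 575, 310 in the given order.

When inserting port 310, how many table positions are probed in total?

3

800 hashes to 1; slot 1 is free => place at 1.
609 hashes to 14; slot 14 is free => place at 14.
643 hashes to 14; 14 taken => place at 15.
922 hashes to 4; slot 4 is free => place at 4.
183 hashes to 13; slot 13 is free => place at 13.
486 hashes to 10; slot 10 is free => place at 10.
473 hashes to 14; 14,15 taken => place at 16.
175 hashes to 5; slot 5 is free => place at 5.
575 hashes to 14; 14,15,16 taken => place at 0.
310 hashes to 4; 4,5 taken => place at 6.
Table: [575, 800, ., ., 922, 175, 310, ., ., ., 486, ., ., 183, 609, 643, 473]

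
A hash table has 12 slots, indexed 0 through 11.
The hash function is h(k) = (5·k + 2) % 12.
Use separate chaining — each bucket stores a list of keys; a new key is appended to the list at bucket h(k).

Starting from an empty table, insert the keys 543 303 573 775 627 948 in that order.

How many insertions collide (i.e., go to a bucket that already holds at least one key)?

2

543 → bucket 5
303 → bucket 5 (collision)
573 → bucket 11
775 → bucket 1
627 → bucket 5 (collision)
948 → bucket 2
Final buckets:
0: .
1: 775
2: 948
3: .
4: .
5: 543 -> 303 -> 627
6: .
7: .
8: .
9: .
10: .
11: 573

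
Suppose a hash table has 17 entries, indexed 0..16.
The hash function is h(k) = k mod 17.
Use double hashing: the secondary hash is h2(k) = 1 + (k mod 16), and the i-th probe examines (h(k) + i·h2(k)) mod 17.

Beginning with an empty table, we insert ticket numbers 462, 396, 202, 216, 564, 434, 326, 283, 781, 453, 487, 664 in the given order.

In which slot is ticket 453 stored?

462 hashes to 3; slot 3 is free -> place at 3.
396 hashes to 5; slot 5 is free -> place at 5.
202 hashes to 15; slot 15 is free -> place at 15.
216 hashes to 12; slot 12 is free -> place at 12.
564 hashes to 3, h2=5; 3 taken -> place at 8.
434 hashes to 9; slot 9 is free -> place at 9.
326 hashes to 3, h2=7; 3 taken -> place at 10.
283 hashes to 11; slot 11 is free -> place at 11.
781 hashes to 16; slot 16 is free -> place at 16.
453 hashes to 11, h2=6; 11 taken -> place at 0.
487 hashes to 11, h2=8; 11 taken -> place at 2.
664 hashes to 1; slot 1 is free -> place at 1.
Table: [453, 664, 487, 462, ∅, 396, ∅, ∅, 564, 434, 326, 283, 216, ∅, ∅, 202, 781]

0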